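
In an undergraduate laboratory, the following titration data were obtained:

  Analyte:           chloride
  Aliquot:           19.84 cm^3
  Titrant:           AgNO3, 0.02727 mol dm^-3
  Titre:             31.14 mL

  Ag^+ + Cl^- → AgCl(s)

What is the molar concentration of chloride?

0.04280 mol/L

n(AgNO3) = 0.03114 L × 0.02727 mol/L = 8.492 × 10^-4 mol
n(Cl-) = 8.492 × 10^-4 mol (1:1 mole ratio)
[Cl-] = 8.492 × 10^-4 mol / 0.01984 L = 0.04280 mol/L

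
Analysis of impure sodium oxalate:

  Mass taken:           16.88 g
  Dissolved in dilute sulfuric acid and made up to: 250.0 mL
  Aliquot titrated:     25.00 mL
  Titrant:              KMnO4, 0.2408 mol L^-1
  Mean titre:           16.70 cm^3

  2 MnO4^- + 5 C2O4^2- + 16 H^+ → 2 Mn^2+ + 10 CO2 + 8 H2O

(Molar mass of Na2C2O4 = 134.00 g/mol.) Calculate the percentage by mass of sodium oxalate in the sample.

79.81 %

n(KMnO4) per titration = 0.01670 × 0.2408 = 4.021 × 10^-3 mol
From the 5:2 ratio, n(Na2C2O4) in each aliquot = 5/2 × 4.021 × 10^-3 = 0.01005 mol
n(Na2C2O4) in the whole flask = 0.01005 × 250.0/25.00 = 0.1005 mol
mass of Na2C2O4 = 0.1005 × 134.00 = 13.47 g
% Na2C2O4 = 13.47 / 16.88 × 100 = 79.81 %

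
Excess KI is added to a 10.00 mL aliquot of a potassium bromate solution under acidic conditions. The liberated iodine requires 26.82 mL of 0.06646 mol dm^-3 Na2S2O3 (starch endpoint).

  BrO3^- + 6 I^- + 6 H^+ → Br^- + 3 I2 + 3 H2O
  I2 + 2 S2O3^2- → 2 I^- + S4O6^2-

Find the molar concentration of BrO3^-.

n(S2O3^2-) = 0.02682 × 0.06646 = 1.782 × 10^-3 mol
n(I2) = n(S2O3^2-)/2 = 8.912 × 10^-4 mol
From the 1:3 ratio, n(BrO3^-) in the aliquot = 1/3 × 8.912 × 10^-4 = 2.971 × 10^-4 mol
[BrO3^-] = 2.971 × 10^-4 / 0.01000 = 0.02971 mol/L

0.02971 mol/L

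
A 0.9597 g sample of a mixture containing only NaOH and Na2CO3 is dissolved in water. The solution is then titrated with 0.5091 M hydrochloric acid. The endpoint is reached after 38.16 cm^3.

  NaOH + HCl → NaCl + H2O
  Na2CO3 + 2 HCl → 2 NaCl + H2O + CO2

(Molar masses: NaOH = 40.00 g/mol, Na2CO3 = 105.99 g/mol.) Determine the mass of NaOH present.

0.2150 g

n(HCl) = 0.03816 × 0.5091 = 0.01943 mol
Let x = n(NaOH), y = n(Na2CO3).
Titrant: 1x + 2y = 0.01943;  mass: 40.00x + 105.99y = 0.9597
Solving, x = 5.375 × 10^-3 mol, y = 7.026 × 10^-3 mol
mass of NaOH = 5.375 × 10^-3 × 40.00 = 0.2150 g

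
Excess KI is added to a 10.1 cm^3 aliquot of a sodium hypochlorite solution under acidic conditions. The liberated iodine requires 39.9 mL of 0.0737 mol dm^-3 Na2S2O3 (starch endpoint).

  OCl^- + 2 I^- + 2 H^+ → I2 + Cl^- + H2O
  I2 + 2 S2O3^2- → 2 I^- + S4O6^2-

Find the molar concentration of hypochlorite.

0.146 mol/L

n(S2O3^2-) = 0.0399 × 0.0737 = 2.94 × 10^-3 mol
n(I2) = n(S2O3^2-)/2 = 1.47 × 10^-3 mol
n(OCl^-) in the aliquot = 1.47 × 10^-3 mol (1:1 ratio)
[OCl^-] = 1.47 × 10^-3 / 0.0101 = 0.146 mol/L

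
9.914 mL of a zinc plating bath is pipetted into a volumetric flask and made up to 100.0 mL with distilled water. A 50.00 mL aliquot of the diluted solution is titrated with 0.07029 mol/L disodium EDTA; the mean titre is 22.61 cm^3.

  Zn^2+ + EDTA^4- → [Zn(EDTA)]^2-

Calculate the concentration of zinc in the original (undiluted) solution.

n(EDTA) = 0.02261 × 0.07029 = 1.589 × 10^-3 mol
n(Zn2+) in the aliquot = 1.589 × 10^-3 mol (1:1 ratio)
[Zn2+]_dilute = 1.589 × 10^-3 / 0.05000 = 0.03179 mol/L
Dilution factor = 100.0 / 9.914 = 10.09
[Zn2+]_stock = 0.03179 × 10.09 = 0.3206 mol/L

0.3206 mol/L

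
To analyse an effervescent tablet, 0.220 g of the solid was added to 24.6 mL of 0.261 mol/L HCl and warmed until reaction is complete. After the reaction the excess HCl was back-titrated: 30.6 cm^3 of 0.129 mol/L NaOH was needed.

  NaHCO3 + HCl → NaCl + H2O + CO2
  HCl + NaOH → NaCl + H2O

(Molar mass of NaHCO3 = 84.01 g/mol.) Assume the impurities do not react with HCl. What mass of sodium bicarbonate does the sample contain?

0.208 g

n(HCl) added = 0.0246 × 0.261 = 6.42 × 10^-3 mol
n(NaOH) used in back-titration = 0.0306 × 0.129 = 3.95 × 10^-3 mol
n(HCl) left over = 3.95 × 10^-3 mol (1:1 ratio)
n(HCl) consumed by analyte = 6.42 × 10^-3 − 3.95 × 10^-3 = 2.47 × 10^-3 mol
n(NaHCO3) = 2.47 × 10^-3 mol (1:1 ratio)
mass of NaHCO3 = 2.47 × 10^-3 × 84.01 = 0.208 g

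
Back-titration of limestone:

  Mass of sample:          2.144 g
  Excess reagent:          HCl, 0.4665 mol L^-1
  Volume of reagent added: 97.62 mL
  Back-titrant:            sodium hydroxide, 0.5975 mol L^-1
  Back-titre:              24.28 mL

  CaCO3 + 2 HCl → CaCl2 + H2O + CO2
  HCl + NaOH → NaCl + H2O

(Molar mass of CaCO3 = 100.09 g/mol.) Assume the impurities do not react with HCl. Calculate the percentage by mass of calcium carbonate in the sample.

72.44 %

n(HCl) added = 0.09762 × 0.4665 = 0.04554 mol
n(NaOH) used in back-titration = 0.02428 × 0.5975 = 0.01451 mol
n(HCl) left over = 0.01451 mol (1:1 ratio)
n(HCl) consumed by analyte = 0.04554 − 0.01451 = 0.03103 mol
From the 1:2 ratio, n(CaCO3) = 1/2 × 0.03103 = 0.01552 mol
mass of CaCO3 = 0.01552 × 100.09 = 1.553 g
% CaCO3 = 1.553 / 2.144 × 100 = 72.44 %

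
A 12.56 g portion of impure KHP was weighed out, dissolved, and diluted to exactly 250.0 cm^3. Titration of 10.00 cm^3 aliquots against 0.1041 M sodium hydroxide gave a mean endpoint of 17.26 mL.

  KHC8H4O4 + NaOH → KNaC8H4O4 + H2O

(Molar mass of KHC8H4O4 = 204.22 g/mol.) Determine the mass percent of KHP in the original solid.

73.04 %

n(NaOH) per titration = 0.01726 × 0.1041 = 1.797 × 10^-3 mol
n(KHC8H4O4) in each aliquot = 1.797 × 10^-3 mol (1:1 ratio)
n(KHC8H4O4) in the whole flask = 1.797 × 10^-3 × 250.0/10.00 = 0.04492 mol
mass of KHC8H4O4 = 0.04492 × 204.22 = 9.173 g
% KHC8H4O4 = 9.173 / 12.56 × 100 = 73.04 %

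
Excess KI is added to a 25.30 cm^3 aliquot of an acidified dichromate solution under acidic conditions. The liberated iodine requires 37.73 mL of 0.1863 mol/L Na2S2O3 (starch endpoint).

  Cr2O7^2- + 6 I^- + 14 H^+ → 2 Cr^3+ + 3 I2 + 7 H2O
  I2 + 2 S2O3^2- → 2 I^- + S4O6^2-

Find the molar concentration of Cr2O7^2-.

0.04630 mol/L

n(S2O3^2-) = 0.03773 × 0.1863 = 7.029 × 10^-3 mol
n(I2) = n(S2O3^2-)/2 = 3.515 × 10^-3 mol
From the 1:3 ratio, n(Cr2O7^2-) in the aliquot = 1/3 × 3.515 × 10^-3 = 1.172 × 10^-3 mol
[Cr2O7^2-] = 1.172 × 10^-3 / 0.02530 = 0.04630 mol/L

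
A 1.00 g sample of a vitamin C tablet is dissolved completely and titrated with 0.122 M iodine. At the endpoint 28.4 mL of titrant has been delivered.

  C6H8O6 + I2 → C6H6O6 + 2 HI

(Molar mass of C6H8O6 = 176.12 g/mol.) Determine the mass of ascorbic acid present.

0.610 g

n(I2) = 0.0284 L × 0.122 mol/L = 3.46 × 10^-3 mol
n(C6H8O6) = 3.46 × 10^-3 mol (1:1 ratio)
mass of C6H8O6 = 3.46 × 10^-3 × 176.12 g/mol = 0.610 g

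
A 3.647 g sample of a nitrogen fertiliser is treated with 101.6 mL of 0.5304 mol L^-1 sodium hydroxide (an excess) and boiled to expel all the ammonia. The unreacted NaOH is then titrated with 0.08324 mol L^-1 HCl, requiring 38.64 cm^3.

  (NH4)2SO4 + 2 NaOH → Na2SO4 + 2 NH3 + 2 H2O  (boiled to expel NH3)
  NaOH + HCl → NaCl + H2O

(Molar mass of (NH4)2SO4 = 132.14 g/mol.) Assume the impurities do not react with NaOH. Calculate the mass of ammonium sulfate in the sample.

n(NaOH) added = 0.1016 × 0.5304 = 0.05389 mol
n(HCl) used in back-titration = 0.03864 × 0.08324 = 3.216 × 10^-3 mol
n(NaOH) left over = 3.216 × 10^-3 mol (1:1 ratio)
n(NaOH) consumed by analyte = 0.05389 − 3.216 × 10^-3 = 0.05067 mol
From the 1:2 ratio, n((NH4)2SO4) = 1/2 × 0.05067 = 0.02534 mol
mass of (NH4)2SO4 = 0.02534 × 132.14 = 3.348 g

3.348 g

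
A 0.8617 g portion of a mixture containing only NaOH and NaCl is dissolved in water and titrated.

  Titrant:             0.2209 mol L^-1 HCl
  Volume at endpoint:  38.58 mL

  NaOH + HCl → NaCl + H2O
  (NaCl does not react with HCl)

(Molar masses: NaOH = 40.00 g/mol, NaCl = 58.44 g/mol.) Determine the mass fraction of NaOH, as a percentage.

n(HCl) = 0.03858 × 0.2209 = 8.522 × 10^-3 mol
Let x = n(NaOH), y = n(NaCl).
Titrant: 1x = 8.522 × 10^-3;  mass: 40.00x + 58.44y = 0.8617
Solving, x = 8.522 × 10^-3 mol, y = 8.912 × 10^-3 mol
mass of NaOH = 8.522 × 10^-3 × 40.00 = 0.3409 g
% NaOH = 0.3409 / 0.8617 × 100 = 39.56 %

39.56 %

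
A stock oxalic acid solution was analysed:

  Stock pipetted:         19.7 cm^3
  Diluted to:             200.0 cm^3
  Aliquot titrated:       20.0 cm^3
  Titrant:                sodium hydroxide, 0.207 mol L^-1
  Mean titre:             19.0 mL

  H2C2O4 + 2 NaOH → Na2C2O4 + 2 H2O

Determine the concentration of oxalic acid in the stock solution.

0.998 mol/L

n(NaOH) = 0.0190 × 0.207 = 3.93 × 10^-3 mol
From the 1:2 ratio, n(H2C2O4) in the aliquot = 1/2 × 3.93 × 10^-3 = 1.97 × 10^-3 mol
[H2C2O4]_dilute = 1.97 × 10^-3 / 0.0200 = 0.0983 mol/L
Dilution factor = 200.0 / 19.7 = 10.15
[H2C2O4]_stock = 0.0983 × 10.15 = 0.998 mol/L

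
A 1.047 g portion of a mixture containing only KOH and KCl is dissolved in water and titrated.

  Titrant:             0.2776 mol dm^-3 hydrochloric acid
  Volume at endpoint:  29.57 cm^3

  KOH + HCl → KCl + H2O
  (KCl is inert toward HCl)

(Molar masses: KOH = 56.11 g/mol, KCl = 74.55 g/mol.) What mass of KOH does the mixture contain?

n(HCl) = 0.02957 × 0.2776 = 8.209 × 10^-3 mol
Let x = n(KOH), y = n(KCl).
Titrant: 1x = 8.209 × 10^-3;  mass: 56.11x + 74.55y = 1.047
Solving, x = 8.209 × 10^-3 mol, y = 7.866 × 10^-3 mol
mass of KOH = 8.209 × 10^-3 × 56.11 = 0.4606 g

0.4606 g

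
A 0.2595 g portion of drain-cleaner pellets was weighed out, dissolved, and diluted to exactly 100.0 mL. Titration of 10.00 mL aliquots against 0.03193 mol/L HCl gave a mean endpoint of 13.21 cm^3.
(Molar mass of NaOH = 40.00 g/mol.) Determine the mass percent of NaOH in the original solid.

65.02 %

NaOH + HCl → NaCl + H2O
n(HCl) per titration = 0.01321 × 0.03193 = 4.218 × 10^-4 mol
n(NaOH) in each aliquot = 4.218 × 10^-4 mol (1:1 ratio)
n(NaOH) in the whole flask = 4.218 × 10^-4 × 100.0/10.00 = 4.218 × 10^-3 mol
mass of NaOH = 4.218 × 10^-3 × 40.00 = 0.1687 g
% NaOH = 0.1687 / 0.2595 × 100 = 65.02 %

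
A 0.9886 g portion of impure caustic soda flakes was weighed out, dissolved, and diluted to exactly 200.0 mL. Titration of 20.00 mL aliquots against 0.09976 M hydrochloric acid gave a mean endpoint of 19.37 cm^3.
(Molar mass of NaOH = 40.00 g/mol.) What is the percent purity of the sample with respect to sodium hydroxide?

NaOH + HCl → NaCl + H2O
n(HCl) per titration = 0.01937 × 0.09976 = 1.932 × 10^-3 mol
n(NaOH) in each aliquot = 1.932 × 10^-3 mol (1:1 ratio)
n(NaOH) in the whole flask = 1.932 × 10^-3 × 200.0/20.00 = 0.01932 mol
mass of NaOH = 0.01932 × 40.00 = 0.7729 g
% NaOH = 0.7729 / 0.9886 × 100 = 78.19 %

78.19 %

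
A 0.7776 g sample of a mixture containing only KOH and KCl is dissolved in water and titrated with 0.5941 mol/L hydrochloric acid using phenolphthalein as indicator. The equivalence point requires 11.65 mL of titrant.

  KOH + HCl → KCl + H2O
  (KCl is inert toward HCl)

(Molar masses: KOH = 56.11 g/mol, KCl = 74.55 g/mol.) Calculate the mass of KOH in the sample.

n(HCl) = 0.01165 × 0.5941 = 6.921 × 10^-3 mol
Let x = n(KOH), y = n(KCl).
Titrant: 1x = 6.921 × 10^-3;  mass: 56.11x + 74.55y = 0.7776
Solving, x = 6.921 × 10^-3 mol, y = 5.221 × 10^-3 mol
mass of KOH = 6.921 × 10^-3 × 56.11 = 0.3884 g

0.3884 g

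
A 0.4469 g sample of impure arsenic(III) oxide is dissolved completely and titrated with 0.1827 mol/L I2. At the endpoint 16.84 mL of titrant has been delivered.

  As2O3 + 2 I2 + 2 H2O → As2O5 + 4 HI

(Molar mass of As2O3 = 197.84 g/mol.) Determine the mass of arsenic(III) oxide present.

n(I2) = 0.01684 L × 0.1827 mol/L = 3.077 × 10^-3 mol
From the 1:2 ratio, n(As2O3) = 1/2 × 3.077 × 10^-3 = 1.538 × 10^-3 mol
mass of As2O3 = 1.538 × 10^-3 × 197.84 g/mol = 0.3043 g

0.3043 g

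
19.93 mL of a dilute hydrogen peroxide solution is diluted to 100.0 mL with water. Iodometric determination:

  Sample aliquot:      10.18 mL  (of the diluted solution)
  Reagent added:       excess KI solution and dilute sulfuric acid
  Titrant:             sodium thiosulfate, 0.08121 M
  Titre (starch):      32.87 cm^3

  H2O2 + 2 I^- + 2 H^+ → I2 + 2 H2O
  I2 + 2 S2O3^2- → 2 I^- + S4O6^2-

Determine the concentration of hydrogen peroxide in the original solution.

0.6578 M

n(S2O3^2-) = 0.03287 × 0.08121 = 2.669 × 10^-3 mol
n(I2) = n(S2O3^2-)/2 = 1.335 × 10^-3 mol
n(H2O2) in the aliquot = 1.335 × 10^-3 mol (1:1 ratio)
[H2O2]_dilute = 1.335 × 10^-3 / 0.01018 = 0.1311 mol/L
[H2O2]_original = 0.1311 × 100.0/19.93 = 0.6578 mol/L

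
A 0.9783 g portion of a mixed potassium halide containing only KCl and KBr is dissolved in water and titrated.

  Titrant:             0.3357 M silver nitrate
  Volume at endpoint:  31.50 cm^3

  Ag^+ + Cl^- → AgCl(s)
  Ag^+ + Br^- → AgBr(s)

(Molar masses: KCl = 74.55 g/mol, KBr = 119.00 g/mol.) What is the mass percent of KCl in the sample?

n(AgNO3) = 0.03150 × 0.3357 = 0.01057 mol
Let x = n(KCl), y = n(KBr).
Titrant: 1x + 1y = 0.01057;  mass: 74.55x + 119.00y = 0.9783
Solving, x = 6.301 × 10^-3 mol, y = 4.274 × 10^-3 mol
mass of KCl = 6.301 × 10^-3 × 74.55 = 0.4697 g
% KCl = 0.4697 / 0.9783 × 100 = 48.01 %

48.01 %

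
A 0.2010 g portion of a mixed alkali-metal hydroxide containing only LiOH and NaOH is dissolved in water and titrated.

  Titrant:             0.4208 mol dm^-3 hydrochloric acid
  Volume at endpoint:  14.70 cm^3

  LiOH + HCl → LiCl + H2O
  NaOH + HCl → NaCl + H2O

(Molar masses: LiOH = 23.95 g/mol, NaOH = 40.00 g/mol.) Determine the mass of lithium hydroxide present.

0.06928 g

n(HCl) = 0.01470 × 0.4208 = 6.186 × 10^-3 mol
Let x = n(LiOH), y = n(NaOH).
Titrant: 1x + 1y = 6.186 × 10^-3;  mass: 23.95x + 40.00y = 0.2010
Solving, x = 2.893 × 10^-3 mol, y = 3.293 × 10^-3 mol
mass of LiOH = 2.893 × 10^-3 × 23.95 = 0.06928 g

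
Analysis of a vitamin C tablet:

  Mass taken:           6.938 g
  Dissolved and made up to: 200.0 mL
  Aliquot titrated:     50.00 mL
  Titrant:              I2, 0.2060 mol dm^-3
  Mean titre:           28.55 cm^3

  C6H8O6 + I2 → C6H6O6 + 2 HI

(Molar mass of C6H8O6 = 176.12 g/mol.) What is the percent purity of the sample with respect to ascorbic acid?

59.72 %

n(I2) per titration = 0.02855 × 0.2060 = 5.881 × 10^-3 mol
n(C6H8O6) in each aliquot = 5.881 × 10^-3 mol (1:1 ratio)
n(C6H8O6) in the whole flask = 5.881 × 10^-3 × 200.0/50.00 = 0.02353 mol
mass of C6H8O6 = 0.02353 × 176.12 = 4.143 g
% C6H8O6 = 4.143 / 6.938 × 100 = 59.72 %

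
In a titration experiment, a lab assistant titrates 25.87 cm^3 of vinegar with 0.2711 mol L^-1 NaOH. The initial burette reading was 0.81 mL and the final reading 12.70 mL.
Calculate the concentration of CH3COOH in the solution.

CH3COOH + NaOH → CH3COONa + H2O
n(NaOH) = 0.01189 L × 0.2711 mol/L = 3.223 × 10^-3 mol
n(CH3COOH) = 3.223 × 10^-3 mol (1:1 mole ratio)
[CH3COOH] = 3.223 × 10^-3 mol / 0.02587 L = 0.1246 mol/L

0.1246 mol/L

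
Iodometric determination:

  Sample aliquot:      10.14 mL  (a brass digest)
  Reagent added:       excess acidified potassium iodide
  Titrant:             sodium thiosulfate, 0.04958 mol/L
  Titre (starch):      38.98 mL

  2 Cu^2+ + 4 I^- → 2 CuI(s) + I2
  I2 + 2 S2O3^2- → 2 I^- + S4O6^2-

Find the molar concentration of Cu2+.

0.1906 mol/L

n(S2O3^2-) = 0.03898 × 0.04958 = 1.933 × 10^-3 mol
n(I2) = n(S2O3^2-)/2 = 9.663 × 10^-4 mol
From the 2:1 ratio, n(Cu2+) in the aliquot = 2/1 × 9.663 × 10^-4 = 1.933 × 10^-3 mol
[Cu2+] = 1.933 × 10^-3 / 0.01014 = 0.1906 mol/L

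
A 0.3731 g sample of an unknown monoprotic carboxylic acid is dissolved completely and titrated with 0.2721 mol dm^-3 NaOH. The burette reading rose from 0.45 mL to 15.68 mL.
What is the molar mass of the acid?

90.03 g/mol

n(NaOH) = 0.01523 L × 0.2721 mol/L = 4.144 × 10^-3 mol
n(HA) = 4.144 × 10^-3 mol (1:1 ratio)
M = m / n = 0.3731 g / 4.144 × 10^-3 mol = 90.03 g/mol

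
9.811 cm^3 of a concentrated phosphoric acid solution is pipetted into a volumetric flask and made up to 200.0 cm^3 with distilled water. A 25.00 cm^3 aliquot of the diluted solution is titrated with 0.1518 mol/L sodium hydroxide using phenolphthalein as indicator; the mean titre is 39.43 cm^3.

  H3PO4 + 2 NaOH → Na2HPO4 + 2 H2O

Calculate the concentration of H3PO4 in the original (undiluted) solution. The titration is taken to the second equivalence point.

n(NaOH) = 0.03943 × 0.1518 = 5.985 × 10^-3 mol
From the 1:2 ratio, n(H3PO4) in the aliquot = 1/2 × 5.985 × 10^-3 = 2.993 × 10^-3 mol
[H3PO4]_dilute = 2.993 × 10^-3 / 0.02500 = 0.1197 mol/L
Dilution factor = 200.0 / 9.811 = 20.39
[H3PO4]_stock = 0.1197 × 20.39 = 2.440 mol/L

2.440 mol/L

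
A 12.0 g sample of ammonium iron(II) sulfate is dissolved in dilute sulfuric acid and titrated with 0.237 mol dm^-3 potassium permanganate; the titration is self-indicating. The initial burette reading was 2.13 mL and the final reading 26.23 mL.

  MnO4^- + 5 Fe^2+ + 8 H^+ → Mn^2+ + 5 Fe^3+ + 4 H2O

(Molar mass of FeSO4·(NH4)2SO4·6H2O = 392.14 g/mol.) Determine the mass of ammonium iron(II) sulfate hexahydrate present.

11.2 g

n(KMnO4) = 0.0241 L × 0.237 mol/L = 5.71 × 10^-3 mol
From the 5:1 ratio, n(FeSO4·(NH4)2SO4·6H2O) = 5/1 × 5.71 × 10^-3 = 0.0286 mol
mass of FeSO4·(NH4)2SO4·6H2O = 0.0286 × 392.14 g/mol = 11.2 g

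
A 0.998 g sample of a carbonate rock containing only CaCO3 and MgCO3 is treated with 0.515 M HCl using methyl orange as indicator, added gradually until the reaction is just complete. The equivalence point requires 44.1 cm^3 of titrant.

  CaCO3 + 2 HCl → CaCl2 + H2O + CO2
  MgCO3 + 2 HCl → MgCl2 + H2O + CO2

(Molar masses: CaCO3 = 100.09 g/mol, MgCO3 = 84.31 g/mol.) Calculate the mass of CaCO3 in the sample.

n(HCl) = 0.0441 × 0.515 = 0.0227 mol
Let x = n(CaCO3), y = n(MgCO3).
Titrant: 2x + 2y = 0.0227;  mass: 100.09x + 84.31y = 0.998
Solving, x = 2.57 × 10^-3 mol, y = 8.78 × 10^-3 mol
mass of CaCO3 = 2.57 × 10^-3 × 100.09 = 0.257 g

0.257 g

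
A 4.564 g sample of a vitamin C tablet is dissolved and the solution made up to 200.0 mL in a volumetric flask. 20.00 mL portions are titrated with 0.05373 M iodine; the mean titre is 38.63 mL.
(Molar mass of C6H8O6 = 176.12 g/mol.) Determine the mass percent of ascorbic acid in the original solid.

C6H8O6 + I2 → C6H6O6 + 2 HI
n(I2) per titration = 0.03863 × 0.05373 = 2.076 × 10^-3 mol
n(C6H8O6) in each aliquot = 2.076 × 10^-3 mol (1:1 ratio)
n(C6H8O6) in the whole flask = 2.076 × 10^-3 × 200.0/20.00 = 0.02076 mol
mass of C6H8O6 = 0.02076 × 176.12 = 3.656 g
% C6H8O6 = 3.656 / 4.564 × 100 = 80.09 %

80.09 %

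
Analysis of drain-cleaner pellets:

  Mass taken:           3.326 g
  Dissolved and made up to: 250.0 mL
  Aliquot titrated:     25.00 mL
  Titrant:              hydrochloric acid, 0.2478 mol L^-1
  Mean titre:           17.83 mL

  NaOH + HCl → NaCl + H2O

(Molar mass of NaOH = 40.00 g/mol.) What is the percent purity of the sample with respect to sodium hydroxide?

n(HCl) per titration = 0.01783 × 0.2478 = 4.418 × 10^-3 mol
n(NaOH) in each aliquot = 4.418 × 10^-3 mol (1:1 ratio)
n(NaOH) in the whole flask = 4.418 × 10^-3 × 250.0/25.00 = 0.04418 mol
mass of NaOH = 0.04418 × 40.00 = 1.767 g
% NaOH = 1.767 / 3.326 × 100 = 53.14 %

53.14 %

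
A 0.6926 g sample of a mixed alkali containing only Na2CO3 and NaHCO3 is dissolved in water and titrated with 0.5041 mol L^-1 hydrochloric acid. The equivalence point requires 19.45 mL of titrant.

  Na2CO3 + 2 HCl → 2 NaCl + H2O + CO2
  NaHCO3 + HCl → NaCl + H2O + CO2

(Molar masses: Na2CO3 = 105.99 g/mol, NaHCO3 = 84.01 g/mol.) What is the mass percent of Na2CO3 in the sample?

n(HCl) = 0.01945 × 0.5041 = 9.805 × 10^-3 mol
Let x = n(Na2CO3), y = n(NaHCO3).
Titrant: 2x + 1y = 9.805 × 10^-3;  mass: 105.99x + 84.01y = 0.6926
Solving, x = 2.113 × 10^-3 mol, y = 5.578 × 10^-3 mol
mass of Na2CO3 = 2.113 × 10^-3 × 105.99 = 0.2240 g
% Na2CO3 = 0.2240 / 0.6926 × 100 = 32.34 %

32.34 %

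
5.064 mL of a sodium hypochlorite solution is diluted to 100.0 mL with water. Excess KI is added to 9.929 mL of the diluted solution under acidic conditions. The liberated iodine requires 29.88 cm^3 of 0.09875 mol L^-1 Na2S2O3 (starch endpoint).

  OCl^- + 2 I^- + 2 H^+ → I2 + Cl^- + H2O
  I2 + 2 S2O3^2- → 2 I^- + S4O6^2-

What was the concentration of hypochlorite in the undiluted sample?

n(S2O3^2-) = 0.02988 × 0.09875 = 2.951 × 10^-3 mol
n(I2) = n(S2O3^2-)/2 = 1.475 × 10^-3 mol
n(OCl^-) in the aliquot = 1.475 × 10^-3 mol (1:1 ratio)
[OCl^-]_dilute = 1.475 × 10^-3 / 0.009929 = 0.1486 mol/L
[OCl^-]_original = 0.1486 × 100.0/5.064 = 2.934 mol/L

2.934 mol/L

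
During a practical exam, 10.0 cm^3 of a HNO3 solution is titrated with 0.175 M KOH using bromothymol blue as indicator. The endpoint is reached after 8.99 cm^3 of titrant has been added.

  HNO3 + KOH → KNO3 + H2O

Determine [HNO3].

0.157 M

n(KOH) = 0.00899 L × 0.175 mol/L = 1.57 × 10^-3 mol
n(HNO3) = 1.57 × 10^-3 mol (1:1 mole ratio)
[HNO3] = 1.57 × 10^-3 mol / 0.0100 L = 0.157 mol/L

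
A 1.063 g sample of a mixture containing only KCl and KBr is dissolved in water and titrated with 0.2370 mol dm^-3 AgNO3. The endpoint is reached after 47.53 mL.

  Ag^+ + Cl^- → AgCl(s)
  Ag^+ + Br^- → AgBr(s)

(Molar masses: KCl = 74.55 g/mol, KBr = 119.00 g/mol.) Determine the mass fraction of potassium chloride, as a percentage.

43.78 %

n(AgNO3) = 0.04753 × 0.2370 = 0.01126 mol
Let x = n(KCl), y = n(KBr).
Titrant: 1x + 1y = 0.01126;  mass: 74.55x + 119.00y = 1.063
Solving, x = 6.243 × 10^-3 mol, y = 5.022 × 10^-3 mol
mass of KCl = 6.243 × 10^-3 × 74.55 = 0.4654 g
% KCl = 0.4654 / 1.063 × 100 = 43.78 %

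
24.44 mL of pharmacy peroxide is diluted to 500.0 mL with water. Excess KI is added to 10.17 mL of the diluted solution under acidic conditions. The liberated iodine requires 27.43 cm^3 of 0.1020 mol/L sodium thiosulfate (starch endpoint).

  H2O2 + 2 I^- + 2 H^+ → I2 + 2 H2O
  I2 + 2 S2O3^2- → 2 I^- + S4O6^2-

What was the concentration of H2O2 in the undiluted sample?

n(S2O3^2-) = 0.02743 × 0.1020 = 2.798 × 10^-3 mol
n(I2) = n(S2O3^2-)/2 = 1.399 × 10^-3 mol
n(H2O2) in the aliquot = 1.399 × 10^-3 mol (1:1 ratio)
[H2O2]_dilute = 1.399 × 10^-3 / 0.01017 = 0.1376 mol/L
[H2O2]_original = 0.1376 × 500.0/24.44 = 2.814 mol/L

2.814 mol/L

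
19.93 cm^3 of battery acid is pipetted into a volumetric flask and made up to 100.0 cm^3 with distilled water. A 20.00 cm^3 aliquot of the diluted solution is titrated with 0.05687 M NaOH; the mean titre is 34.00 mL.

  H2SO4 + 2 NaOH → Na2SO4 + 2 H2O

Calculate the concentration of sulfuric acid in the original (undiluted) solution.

0.2425 M

n(NaOH) = 0.03400 × 0.05687 = 1.934 × 10^-3 mol
From the 1:2 ratio, n(H2SO4) in the aliquot = 1/2 × 1.934 × 10^-3 = 9.668 × 10^-4 mol
[H2SO4]_dilute = 9.668 × 10^-4 / 0.02000 = 0.04834 mol/L
Dilution factor = 100.0 / 19.93 = 5.018
[H2SO4]_stock = 0.04834 × 5.018 = 0.2425 mol/L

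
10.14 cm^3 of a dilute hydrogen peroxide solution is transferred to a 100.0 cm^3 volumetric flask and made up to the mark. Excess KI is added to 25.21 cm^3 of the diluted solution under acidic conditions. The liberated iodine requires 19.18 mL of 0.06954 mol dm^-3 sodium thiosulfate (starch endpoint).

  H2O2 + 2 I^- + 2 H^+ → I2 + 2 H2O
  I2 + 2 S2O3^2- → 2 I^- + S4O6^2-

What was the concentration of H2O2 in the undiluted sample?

0.2609 mol/L

n(S2O3^2-) = 0.01918 × 0.06954 = 1.334 × 10^-3 mol
n(I2) = n(S2O3^2-)/2 = 6.669 × 10^-4 mol
n(H2O2) in the aliquot = 6.669 × 10^-4 mol (1:1 ratio)
[H2O2]_dilute = 6.669 × 10^-4 / 0.02521 = 0.02645 mol/L
[H2O2]_original = 0.02645 × 100.0/10.14 = 0.2609 mol/L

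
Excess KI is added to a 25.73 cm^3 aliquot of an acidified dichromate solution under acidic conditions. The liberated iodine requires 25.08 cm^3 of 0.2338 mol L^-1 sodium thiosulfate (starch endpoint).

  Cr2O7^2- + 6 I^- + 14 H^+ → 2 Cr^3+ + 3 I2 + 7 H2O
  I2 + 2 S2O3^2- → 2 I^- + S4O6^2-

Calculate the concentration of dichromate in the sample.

0.03798 mol/L

n(S2O3^2-) = 0.02508 × 0.2338 = 5.864 × 10^-3 mol
n(I2) = n(S2O3^2-)/2 = 2.932 × 10^-3 mol
From the 1:3 ratio, n(Cr2O7^2-) in the aliquot = 1/3 × 2.932 × 10^-3 = 9.773 × 10^-4 mol
[Cr2O7^2-] = 9.773 × 10^-4 / 0.02573 = 0.03798 mol/L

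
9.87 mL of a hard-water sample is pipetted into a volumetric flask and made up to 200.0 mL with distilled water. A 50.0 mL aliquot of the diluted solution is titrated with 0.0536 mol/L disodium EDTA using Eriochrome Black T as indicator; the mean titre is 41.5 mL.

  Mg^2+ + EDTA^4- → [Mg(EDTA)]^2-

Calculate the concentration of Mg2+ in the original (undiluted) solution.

n(EDTA) = 0.0415 × 0.0536 = 2.22 × 10^-3 mol
n(Mg2+) in the aliquot = 2.22 × 10^-3 mol (1:1 ratio)
[Mg2+]_dilute = 2.22 × 10^-3 / 0.0500 = 0.0445 mol/L
Dilution factor = 200.0 / 9.87 = 20.26
[Mg2+]_stock = 0.0445 × 20.26 = 0.901 mol/L

0.901 mol/L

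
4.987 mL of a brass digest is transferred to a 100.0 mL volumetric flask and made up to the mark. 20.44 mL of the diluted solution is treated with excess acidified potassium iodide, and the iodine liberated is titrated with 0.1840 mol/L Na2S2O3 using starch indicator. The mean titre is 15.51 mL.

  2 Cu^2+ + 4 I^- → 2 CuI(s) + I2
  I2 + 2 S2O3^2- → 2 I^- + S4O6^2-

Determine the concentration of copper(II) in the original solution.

n(S2O3^2-) = 0.01551 × 0.1840 = 2.854 × 10^-3 mol
n(I2) = n(S2O3^2-)/2 = 1.427 × 10^-3 mol
From the 2:1 ratio, n(Cu2+) in the aliquot = 2/1 × 1.427 × 10^-3 = 2.854 × 10^-3 mol
[Cu2+]_dilute = 2.854 × 10^-3 / 0.02044 = 0.1396 mol/L
[Cu2+]_original = 0.1396 × 100.0/4.987 = 2.800 mol/L

2.800 mol/L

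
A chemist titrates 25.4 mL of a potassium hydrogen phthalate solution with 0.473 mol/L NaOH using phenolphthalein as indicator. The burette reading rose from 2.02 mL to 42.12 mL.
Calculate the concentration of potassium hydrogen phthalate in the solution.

KHC8H4O4 + NaOH → KNaC8H4O4 + H2O
n(NaOH) = 0.0401 L × 0.473 mol/L = 0.0190 mol
n(KHC8H4O4) = 0.0190 mol (1:1 mole ratio)
[KHC8H4O4] = 0.0190 mol / 0.0254 L = 0.747 mol/L

0.747 mol/L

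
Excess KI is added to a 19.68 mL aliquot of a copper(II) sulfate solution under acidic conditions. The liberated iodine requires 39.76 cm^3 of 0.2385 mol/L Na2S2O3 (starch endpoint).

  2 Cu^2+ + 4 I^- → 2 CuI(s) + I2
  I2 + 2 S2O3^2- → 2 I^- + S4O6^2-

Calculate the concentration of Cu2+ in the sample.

n(S2O3^2-) = 0.03976 × 0.2385 = 9.483 × 10^-3 mol
n(I2) = n(S2O3^2-)/2 = 4.741 × 10^-3 mol
From the 2:1 ratio, n(Cu2+) in the aliquot = 2/1 × 4.741 × 10^-3 = 9.483 × 10^-3 mol
[Cu2+] = 9.483 × 10^-3 / 0.01968 = 0.4818 mol/L

0.4818 mol/L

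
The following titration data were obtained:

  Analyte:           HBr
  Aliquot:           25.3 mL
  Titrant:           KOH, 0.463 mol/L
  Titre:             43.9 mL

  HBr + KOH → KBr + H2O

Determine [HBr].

n(KOH) = 0.0439 L × 0.463 mol/L = 0.0203 mol
n(HBr) = 0.0203 mol (1:1 mole ratio)
[HBr] = 0.0203 mol / 0.0253 L = 0.803 mol/L

0.803 mol/L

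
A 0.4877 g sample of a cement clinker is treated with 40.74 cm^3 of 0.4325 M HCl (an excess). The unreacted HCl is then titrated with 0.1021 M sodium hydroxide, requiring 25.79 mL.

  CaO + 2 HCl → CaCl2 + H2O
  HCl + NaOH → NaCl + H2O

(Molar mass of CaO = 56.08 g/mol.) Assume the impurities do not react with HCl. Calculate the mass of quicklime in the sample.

0.4202 g

n(HCl) added = 0.04074 × 0.4325 = 0.01762 mol
n(NaOH) used in back-titration = 0.02579 × 0.1021 = 2.633 × 10^-3 mol
n(HCl) left over = 2.633 × 10^-3 mol (1:1 ratio)
n(HCl) consumed by analyte = 0.01762 − 2.633 × 10^-3 = 0.01499 mol
From the 1:2 ratio, n(CaO) = 1/2 × 0.01499 = 7.493 × 10^-3 mol
mass of CaO = 7.493 × 10^-3 × 56.08 = 0.4202 g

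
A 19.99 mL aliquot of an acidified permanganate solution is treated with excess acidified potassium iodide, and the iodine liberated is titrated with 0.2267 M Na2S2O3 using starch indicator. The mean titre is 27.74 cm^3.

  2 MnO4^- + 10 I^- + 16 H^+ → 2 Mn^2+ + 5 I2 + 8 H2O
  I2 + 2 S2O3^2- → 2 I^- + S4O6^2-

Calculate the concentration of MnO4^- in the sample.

n(S2O3^2-) = 0.02774 × 0.2267 = 6.289 × 10^-3 mol
n(I2) = n(S2O3^2-)/2 = 3.144 × 10^-3 mol
From the 2:5 ratio, n(MnO4^-) in the aliquot = 2/5 × 3.144 × 10^-3 = 1.258 × 10^-3 mol
[MnO4^-] = 1.258 × 10^-3 / 0.01999 = 0.06292 mol/L

0.06292 M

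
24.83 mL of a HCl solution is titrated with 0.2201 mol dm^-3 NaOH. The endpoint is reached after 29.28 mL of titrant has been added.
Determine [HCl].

0.2595 mol/L

HCl + NaOH → NaCl + H2O
n(NaOH) = 0.02928 L × 0.2201 mol/L = 6.445 × 10^-3 mol
n(HCl) = 6.445 × 10^-3 mol (1:1 mole ratio)
[HCl] = 6.445 × 10^-3 mol / 0.02483 L = 0.2595 mol/L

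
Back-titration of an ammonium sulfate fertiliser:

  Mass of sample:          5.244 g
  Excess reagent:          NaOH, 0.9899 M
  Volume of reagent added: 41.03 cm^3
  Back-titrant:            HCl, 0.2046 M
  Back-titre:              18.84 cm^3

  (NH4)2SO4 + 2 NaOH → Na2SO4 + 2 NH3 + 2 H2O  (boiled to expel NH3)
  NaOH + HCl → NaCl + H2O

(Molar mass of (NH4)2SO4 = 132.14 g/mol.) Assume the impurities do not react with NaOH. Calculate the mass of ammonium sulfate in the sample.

2.429 g

n(NaOH) added = 0.04103 × 0.9899 = 0.04062 mol
n(HCl) used in back-titration = 0.01884 × 0.2046 = 3.855 × 10^-3 mol
n(NaOH) left over = 3.855 × 10^-3 mol (1:1 ratio)
n(NaOH) consumed by analyte = 0.04062 − 3.855 × 10^-3 = 0.03676 mol
From the 1:2 ratio, n((NH4)2SO4) = 1/2 × 0.03676 = 0.01838 mol
mass of (NH4)2SO4 = 0.01838 × 132.14 = 2.429 g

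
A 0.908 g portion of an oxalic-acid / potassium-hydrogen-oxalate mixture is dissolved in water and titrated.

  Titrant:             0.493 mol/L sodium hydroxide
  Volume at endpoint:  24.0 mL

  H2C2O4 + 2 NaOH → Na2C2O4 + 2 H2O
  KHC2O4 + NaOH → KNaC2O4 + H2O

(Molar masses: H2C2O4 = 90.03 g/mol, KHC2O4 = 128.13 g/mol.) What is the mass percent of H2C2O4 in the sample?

36.3 %

n(NaOH) = 0.0240 × 0.493 = 0.0118 mol
Let x = n(H2C2O4), y = n(KHC2O4).
Titrant: 2x + 1y = 0.0118;  mass: 90.03x + 128.13y = 0.908
Solving, x = 3.66 × 10^-3 mol, y = 4.52 × 10^-3 mol
mass of H2C2O4 = 3.66 × 10^-3 × 90.03 = 0.329 g
% H2C2O4 = 0.329 / 0.908 × 100 = 36.3 %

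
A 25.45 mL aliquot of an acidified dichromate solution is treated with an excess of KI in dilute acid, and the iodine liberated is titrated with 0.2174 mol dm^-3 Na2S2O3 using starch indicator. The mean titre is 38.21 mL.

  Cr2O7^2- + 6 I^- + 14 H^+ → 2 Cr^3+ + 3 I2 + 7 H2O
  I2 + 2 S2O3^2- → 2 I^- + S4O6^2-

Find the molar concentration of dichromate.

0.05440 mol/L

n(S2O3^2-) = 0.03821 × 0.2174 = 8.307 × 10^-3 mol
n(I2) = n(S2O3^2-)/2 = 4.153 × 10^-3 mol
From the 1:3 ratio, n(Cr2O7^2-) in the aliquot = 1/3 × 4.153 × 10^-3 = 1.384 × 10^-3 mol
[Cr2O7^2-] = 1.384 × 10^-3 / 0.02545 = 0.05440 mol/L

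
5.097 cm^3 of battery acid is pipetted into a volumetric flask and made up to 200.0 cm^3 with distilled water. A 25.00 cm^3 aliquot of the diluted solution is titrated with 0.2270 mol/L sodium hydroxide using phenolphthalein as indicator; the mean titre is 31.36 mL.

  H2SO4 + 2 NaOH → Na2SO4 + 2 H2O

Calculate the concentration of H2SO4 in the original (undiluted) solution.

5.587 mol/L

n(NaOH) = 0.03136 × 0.2270 = 7.119 × 10^-3 mol
From the 1:2 ratio, n(H2SO4) in the aliquot = 1/2 × 7.119 × 10^-3 = 3.559 × 10^-3 mol
[H2SO4]_dilute = 3.559 × 10^-3 / 0.02500 = 0.1424 mol/L
Dilution factor = 200.0 / 5.097 = 39.24
[H2SO4]_stock = 0.1424 × 39.24 = 5.587 mol/L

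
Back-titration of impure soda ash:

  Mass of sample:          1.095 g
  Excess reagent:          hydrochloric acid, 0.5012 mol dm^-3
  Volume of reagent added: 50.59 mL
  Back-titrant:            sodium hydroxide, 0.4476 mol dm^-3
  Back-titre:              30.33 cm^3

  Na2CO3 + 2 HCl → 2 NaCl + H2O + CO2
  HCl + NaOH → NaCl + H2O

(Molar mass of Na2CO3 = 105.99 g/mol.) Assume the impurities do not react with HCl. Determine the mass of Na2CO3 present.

0.6243 g

n(HCl) added = 0.05059 × 0.5012 = 0.02536 mol
n(NaOH) used in back-titration = 0.03033 × 0.4476 = 0.01358 mol
n(HCl) left over = 0.01358 mol (1:1 ratio)
n(HCl) consumed by analyte = 0.02536 − 0.01358 = 0.01178 mol
From the 1:2 ratio, n(Na2CO3) = 1/2 × 0.01178 = 5.890 × 10^-3 mol
mass of Na2CO3 = 5.890 × 10^-3 × 105.99 = 0.6243 g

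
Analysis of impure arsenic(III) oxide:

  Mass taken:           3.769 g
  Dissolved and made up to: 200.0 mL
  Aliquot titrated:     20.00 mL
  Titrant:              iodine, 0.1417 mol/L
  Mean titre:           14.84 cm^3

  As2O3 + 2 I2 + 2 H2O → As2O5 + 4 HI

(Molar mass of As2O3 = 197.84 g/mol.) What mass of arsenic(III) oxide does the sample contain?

n(I2) per titration = 0.01484 × 0.1417 = 2.103 × 10^-3 mol
From the 1:2 ratio, n(As2O3) in each aliquot = 1/2 × 2.103 × 10^-3 = 1.051 × 10^-3 mol
n(As2O3) in the whole flask = 1.051 × 10^-3 × 200.0/20.00 = 0.01051 mol
mass of As2O3 = 0.01051 × 197.84 = 2.080 g

2.080 g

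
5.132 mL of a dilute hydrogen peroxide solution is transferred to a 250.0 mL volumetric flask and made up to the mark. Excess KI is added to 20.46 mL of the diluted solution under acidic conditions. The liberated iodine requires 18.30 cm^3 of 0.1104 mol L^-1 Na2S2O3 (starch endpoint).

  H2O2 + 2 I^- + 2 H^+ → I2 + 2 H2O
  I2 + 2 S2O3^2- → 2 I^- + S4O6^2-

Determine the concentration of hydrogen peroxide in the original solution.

n(S2O3^2-) = 0.01830 × 0.1104 = 2.020 × 10^-3 mol
n(I2) = n(S2O3^2-)/2 = 1.010 × 10^-3 mol
n(H2O2) in the aliquot = 1.010 × 10^-3 mol (1:1 ratio)
[H2O2]_dilute = 1.010 × 10^-3 / 0.02046 = 0.04937 mol/L
[H2O2]_original = 0.04937 × 250.0/5.132 = 2.405 mol/L

2.405 mol/L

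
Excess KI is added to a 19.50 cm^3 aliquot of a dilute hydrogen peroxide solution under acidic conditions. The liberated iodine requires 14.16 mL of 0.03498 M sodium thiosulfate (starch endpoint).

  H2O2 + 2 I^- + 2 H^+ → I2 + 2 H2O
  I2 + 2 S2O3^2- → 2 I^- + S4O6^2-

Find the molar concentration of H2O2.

0.01270 M

n(S2O3^2-) = 0.01416 × 0.03498 = 4.953 × 10^-4 mol
n(I2) = n(S2O3^2-)/2 = 2.477 × 10^-4 mol
n(H2O2) in the aliquot = 2.477 × 10^-4 mol (1:1 ratio)
[H2O2] = 2.477 × 10^-4 / 0.01950 = 0.01270 mol/L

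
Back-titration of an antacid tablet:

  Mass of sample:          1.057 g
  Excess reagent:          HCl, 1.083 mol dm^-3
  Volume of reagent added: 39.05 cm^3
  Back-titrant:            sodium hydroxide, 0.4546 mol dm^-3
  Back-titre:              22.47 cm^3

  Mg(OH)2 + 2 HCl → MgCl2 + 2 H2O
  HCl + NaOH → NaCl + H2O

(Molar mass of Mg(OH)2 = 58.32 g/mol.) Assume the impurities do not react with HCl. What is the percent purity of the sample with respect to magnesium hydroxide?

88.49 %

n(HCl) added = 0.03905 × 1.083 = 0.04229 mol
n(NaOH) used in back-titration = 0.02247 × 0.4546 = 0.01021 mol
n(HCl) left over = 0.01021 mol (1:1 ratio)
n(HCl) consumed by analyte = 0.04229 − 0.01021 = 0.03208 mol
From the 1:2 ratio, n(Mg(OH)2) = 1/2 × 0.03208 = 0.01604 mol
mass of Mg(OH)2 = 0.01604 × 58.32 = 0.9353 g
% Mg(OH)2 = 0.9353 / 1.057 × 100 = 88.49 %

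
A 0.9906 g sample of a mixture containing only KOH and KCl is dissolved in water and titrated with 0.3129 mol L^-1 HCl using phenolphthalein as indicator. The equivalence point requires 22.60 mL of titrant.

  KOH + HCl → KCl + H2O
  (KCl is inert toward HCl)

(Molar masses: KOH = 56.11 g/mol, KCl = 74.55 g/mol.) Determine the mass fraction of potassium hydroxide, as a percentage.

n(HCl) = 0.02260 × 0.3129 = 7.072 × 10^-3 mol
Let x = n(KOH), y = n(KCl).
Titrant: 1x = 7.072 × 10^-3;  mass: 56.11x + 74.55y = 0.9906
Solving, x = 7.072 × 10^-3 mol, y = 7.965 × 10^-3 mol
mass of KOH = 7.072 × 10^-3 × 56.11 = 0.3968 g
% KOH = 0.3968 / 0.9906 × 100 = 40.05 %

40.05 %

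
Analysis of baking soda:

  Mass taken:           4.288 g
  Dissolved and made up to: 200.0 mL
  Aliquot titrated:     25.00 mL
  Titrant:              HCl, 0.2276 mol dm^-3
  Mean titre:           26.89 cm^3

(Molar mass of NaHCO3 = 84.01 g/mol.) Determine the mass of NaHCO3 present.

NaHCO3 + HCl → NaCl + H2O + CO2
n(HCl) per titration = 0.02689 × 0.2276 = 6.120 × 10^-3 mol
n(NaHCO3) in each aliquot = 6.120 × 10^-3 mol (1:1 ratio)
n(NaHCO3) in the whole flask = 6.120 × 10^-3 × 200.0/25.00 = 0.04896 mol
mass of NaHCO3 = 0.04896 × 84.01 = 4.113 g

4.113 g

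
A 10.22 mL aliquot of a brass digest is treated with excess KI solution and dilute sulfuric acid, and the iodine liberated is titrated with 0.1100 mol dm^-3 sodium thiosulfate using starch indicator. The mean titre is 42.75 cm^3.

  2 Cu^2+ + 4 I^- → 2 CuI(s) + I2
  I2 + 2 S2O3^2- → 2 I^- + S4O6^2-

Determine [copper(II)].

0.4601 mol/L

n(S2O3^2-) = 0.04275 × 0.1100 = 4.702 × 10^-3 mol
n(I2) = n(S2O3^2-)/2 = 2.351 × 10^-3 mol
From the 2:1 ratio, n(Cu2+) in the aliquot = 2/1 × 2.351 × 10^-3 = 4.702 × 10^-3 mol
[Cu2+] = 4.702 × 10^-3 / 0.01022 = 0.4601 mol/L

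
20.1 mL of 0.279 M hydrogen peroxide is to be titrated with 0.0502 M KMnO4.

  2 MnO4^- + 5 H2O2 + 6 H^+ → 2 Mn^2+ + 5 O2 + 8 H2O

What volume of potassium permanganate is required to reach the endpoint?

n(H2O2) = 0.0201 L × 0.279 mol/L = 5.61 × 10^-3 mol
From the 2:5 stoichiometry, n(KMnO4) = 2/5 × 5.61 × 10^-3 = 2.24 × 10^-3 mol
V(KMnO4) = 2.24 × 10^-3 mol / 0.0502 mol/L = 0.0447 L = 44.7 mL

44.7 mL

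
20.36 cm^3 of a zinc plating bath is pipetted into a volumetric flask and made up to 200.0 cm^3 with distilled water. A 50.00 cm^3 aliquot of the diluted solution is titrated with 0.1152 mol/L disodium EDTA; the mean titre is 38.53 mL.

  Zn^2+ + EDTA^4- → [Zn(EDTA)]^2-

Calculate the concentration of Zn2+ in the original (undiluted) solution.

n(EDTA) = 0.03853 × 0.1152 = 4.439 × 10^-3 mol
n(Zn2+) in the aliquot = 4.439 × 10^-3 mol (1:1 ratio)
[Zn2+]_dilute = 4.439 × 10^-3 / 0.05000 = 0.08877 mol/L
Dilution factor = 200.0 / 20.36 = 9.823
[Zn2+]_stock = 0.08877 × 9.823 = 0.8720 mol/L

0.8720 mol/L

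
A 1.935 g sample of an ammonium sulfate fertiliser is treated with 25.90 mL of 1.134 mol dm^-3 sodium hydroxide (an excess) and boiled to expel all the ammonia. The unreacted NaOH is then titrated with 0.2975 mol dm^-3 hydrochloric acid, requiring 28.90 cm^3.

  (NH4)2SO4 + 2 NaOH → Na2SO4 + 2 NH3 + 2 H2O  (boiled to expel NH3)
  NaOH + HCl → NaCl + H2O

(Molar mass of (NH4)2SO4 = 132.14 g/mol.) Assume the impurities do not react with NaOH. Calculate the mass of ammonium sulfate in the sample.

1.372 g

n(NaOH) added = 0.02590 × 1.134 = 0.02937 mol
n(HCl) used in back-titration = 0.02890 × 0.2975 = 8.598 × 10^-3 mol
n(NaOH) left over = 8.598 × 10^-3 mol (1:1 ratio)
n(NaOH) consumed by analyte = 0.02937 − 8.598 × 10^-3 = 0.02077 mol
From the 1:2 ratio, n((NH4)2SO4) = 1/2 × 0.02077 = 0.01039 mol
mass of (NH4)2SO4 = 0.01039 × 132.14 = 1.372 g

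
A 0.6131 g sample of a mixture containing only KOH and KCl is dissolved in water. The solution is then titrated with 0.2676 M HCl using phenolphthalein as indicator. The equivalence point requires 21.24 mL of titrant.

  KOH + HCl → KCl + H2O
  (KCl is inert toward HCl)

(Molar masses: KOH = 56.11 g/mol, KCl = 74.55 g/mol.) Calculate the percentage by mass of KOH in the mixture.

n(HCl) = 0.02124 × 0.2676 = 5.684 × 10^-3 mol
Let x = n(KOH), y = n(KCl).
Titrant: 1x = 5.684 × 10^-3;  mass: 56.11x + 74.55y = 0.6131
Solving, x = 5.684 × 10^-3 mol, y = 3.946 × 10^-3 mol
mass of KOH = 5.684 × 10^-3 × 56.11 = 0.3189 g
% KOH = 0.3189 / 0.6131 × 100 = 52.02 %

52.02 %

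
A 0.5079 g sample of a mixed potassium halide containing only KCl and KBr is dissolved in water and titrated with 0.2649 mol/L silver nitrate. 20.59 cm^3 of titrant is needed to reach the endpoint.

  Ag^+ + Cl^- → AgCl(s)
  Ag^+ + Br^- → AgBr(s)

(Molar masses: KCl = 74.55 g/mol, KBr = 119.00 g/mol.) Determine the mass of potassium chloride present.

0.2367 g

n(AgNO3) = 0.02059 × 0.2649 = 5.454 × 10^-3 mol
Let x = n(KCl), y = n(KBr).
Titrant: 1x + 1y = 5.454 × 10^-3;  mass: 74.55x + 119.00y = 0.5079
Solving, x = 3.176 × 10^-3 mol, y = 2.279 × 10^-3 mol
mass of KCl = 3.176 × 10^-3 × 74.55 = 0.2367 g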